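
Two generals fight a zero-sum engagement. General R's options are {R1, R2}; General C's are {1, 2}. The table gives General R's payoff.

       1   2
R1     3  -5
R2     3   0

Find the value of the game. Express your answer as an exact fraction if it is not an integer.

0

Row minima: R1 → -5, R2 → 0; maximin = 0.
Column maxima: 1 → 3, 2 → 0; minimax = 0.
Since maximin = minimax = 0, there is a saddle point and the value is 0.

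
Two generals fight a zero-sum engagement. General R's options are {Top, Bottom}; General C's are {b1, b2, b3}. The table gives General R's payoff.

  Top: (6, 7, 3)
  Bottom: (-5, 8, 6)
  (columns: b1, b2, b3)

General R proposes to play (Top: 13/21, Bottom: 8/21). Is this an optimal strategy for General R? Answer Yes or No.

Against b1 this mix gives (13/21)·6 + (8/21)·(-5) = 38/21.
Against b2 this mix gives (13/21)·7 + (8/21)·8 = 155/21.
Against b3 this mix gives (13/21)·3 + (8/21)·6 = 29/7.
General C will play b1, holding General R to 38/21. Shifting weight toward the row that does better against b1 would raise this floor (the equalizing mix achieves 51/14 against both b1 and b3), so the proposed strategy is not optimal.

No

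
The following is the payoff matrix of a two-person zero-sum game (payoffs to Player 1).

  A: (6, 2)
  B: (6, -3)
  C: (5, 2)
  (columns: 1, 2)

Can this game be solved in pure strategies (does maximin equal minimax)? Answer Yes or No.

Yes

Row minima: A → 2, B → -3, C → 2; maximin = 2.
Column maxima: 1 → 6, 2 → 2; minimax = 2.
maximin = minimax = 2, so a saddle point exists.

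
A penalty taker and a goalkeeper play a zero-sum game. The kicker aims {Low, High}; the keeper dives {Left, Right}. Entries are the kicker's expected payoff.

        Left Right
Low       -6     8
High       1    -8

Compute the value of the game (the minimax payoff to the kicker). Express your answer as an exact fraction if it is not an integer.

Row minima: Low → -6, High → -8; maximin = -6.
Column maxima: Left → 1, Right → 8; minimax = 1.
-6 ≠ 1, so there is no saddle point; optimal play is mixed.
Let the kicker play Low with probability p. Expected payoff against Left: (-6)p + 1(1−p) = −7p + 1; against Right: 8p + (-8)(1−p) = 16p − 8.
Setting these equal: −7p + 1 = 16p − 8 ⇒ −23p = -9 ⇒ p = 9/23, and the value is (-7)·(9/23) + 1 = -40/23.
For the keeper: with q = P(Left), equating Low's and High's payoffs gives −14q + 8 = 9q − 8 ⇒ q = 16/23.

-40/23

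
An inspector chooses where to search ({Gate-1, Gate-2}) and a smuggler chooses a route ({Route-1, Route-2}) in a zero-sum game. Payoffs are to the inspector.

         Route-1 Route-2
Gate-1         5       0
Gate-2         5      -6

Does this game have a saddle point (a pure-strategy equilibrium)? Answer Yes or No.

Row minima: Gate-1 → 0, Gate-2 → -6; maximin = 0.
Column maxima: Route-1 → 5, Route-2 → 0; minimax = 0.
maximin = minimax = 0, so a saddle point exists.

Yes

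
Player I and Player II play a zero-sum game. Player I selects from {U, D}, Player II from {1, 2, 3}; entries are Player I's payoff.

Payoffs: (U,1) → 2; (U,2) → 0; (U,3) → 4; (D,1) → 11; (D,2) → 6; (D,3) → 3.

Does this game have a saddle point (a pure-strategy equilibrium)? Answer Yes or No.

Row minima: U → 0, D → 3; maximin = 3.
Column maxima: 1 → 11, 2 → 6, 3 → 4; minimax = 4.
3 ≠ 4, so no pure-strategy equilibrium exists.

No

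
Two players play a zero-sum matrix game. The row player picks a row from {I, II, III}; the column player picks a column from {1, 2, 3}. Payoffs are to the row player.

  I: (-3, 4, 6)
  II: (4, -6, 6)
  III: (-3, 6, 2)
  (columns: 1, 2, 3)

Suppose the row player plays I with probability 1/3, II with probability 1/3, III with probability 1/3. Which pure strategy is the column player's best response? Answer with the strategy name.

If the column player plays 1, the row player's expected payoff is (1/3)·(-3) + (1/3)·4 + (1/3)·(-3) = -2/3.
If the column player plays 2, the row player's expected payoff is (1/3)·4 + (1/3)·(-6) + (1/3)·6 = 4/3.
If the column player plays 3, the row player's expected payoff is (1/3)·6 + (1/3)·6 + (1/3)·2 = 14/3.
The column player minimizes the row player's payoff; the smallest is -2/3, so the best response is 1.

1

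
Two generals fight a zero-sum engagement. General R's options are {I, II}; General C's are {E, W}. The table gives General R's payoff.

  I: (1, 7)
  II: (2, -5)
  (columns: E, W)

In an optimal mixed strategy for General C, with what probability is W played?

Row minima: I → 1, II → -5; maximin = 1.
Column maxima: E → 2, W → 7; minimax = 2.
1 ≠ 2, so there is no saddle point; optimal play is mixed.
Let General R play I with probability p. Expected payoff against E: 1p + 2(1−p) = −p + 2; against W: 7p + (-5)(1−p) = 12p − 5.
Setting these equal: −p + 2 = 12p − 5 ⇒ −13p = -7 ⇒ p = 7/13, and the value is (-1)·(7/13) + 2 = 19/13.
For General C: with q = P(E), equating I's and II's payoffs gives −6q + 7 = 7q − 5 ⇒ q = 12/13.

1/13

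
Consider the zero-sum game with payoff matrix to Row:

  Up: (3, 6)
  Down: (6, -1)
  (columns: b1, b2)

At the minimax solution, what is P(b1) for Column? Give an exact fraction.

Row minima: Up → 3, Down → -1; maximin = 3.
Column maxima: b1 → 6, b2 → 6; minimax = 6.
3 ≠ 6, so there is no saddle point; optimal play is mixed.
Let Row play Up with probability p. Expected payoff against b1: 3p + 6(1−p) = −3p + 6; against b2: 6p + (-1)(1−p) = 7p − 1.
Setting these equal: −3p + 6 = 7p − 1 ⇒ −10p = -7 ⇒ p = 7/10, and the value is (-3)·(7/10) + 6 = 39/10.
For Column: with q = P(b1), equating Up's and Down's payoffs gives −3q + 6 = 7q − 1 ⇒ q = 7/10.

7/10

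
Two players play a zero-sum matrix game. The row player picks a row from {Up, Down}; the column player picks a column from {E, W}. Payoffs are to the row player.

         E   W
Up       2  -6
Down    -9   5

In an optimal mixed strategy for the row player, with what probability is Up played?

Row minima: Up → -6, Down → -9; maximin = -6.
Column maxima: E → 2, W → 5; minimax = 2.
-6 ≠ 2, so there is no saddle point; optimal play is mixed.
Let the row player play Up with probability p. Expected payoff against E: 2p + (-9)(1−p) = 11p − 9; against W: (-6)p + 5(1−p) = −11p + 5.
Setting these equal: 11p − 9 = −11p + 5 ⇒ 22p = 14 ⇒ p = 7/11, and the value is (11)·(7/11) − 9 = -2.
For the column player: with q = P(E), equating Up's and Down's payoffs gives 8q − 6 = −14q + 5 ⇒ q = 1/2.

7/11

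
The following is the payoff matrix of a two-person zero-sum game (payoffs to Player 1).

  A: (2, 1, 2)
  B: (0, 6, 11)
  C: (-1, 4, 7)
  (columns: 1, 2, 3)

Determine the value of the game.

12/7

Row minima: A → 1, B → 0, C → -1; maximin = 1.
Column maxima: 1 → 2, 2 → 6, 3 → 11; minimax = 2.
1 ≠ 2, so there is no saddle point; optimal play is mixed.
C is strictly dominated by B, so Player 1 never plays it.
3 is strictly dominated by 2 (it gives Player 1 strictly more in every row), so Player 2 never plays it.
On the remaining 2×2 (A, B vs 1, 2):
Let Player 1 play A with probability p. Expected payoff against 1: 2p + 0(1−p) = 2p; against 2: 1p + 6(1−p) = −5p + 6.
Setting these equal: 2p = −5p + 6 ⇒ 7p = 6 ⇒ p = 6/7, and the value is (2)·(6/7) = 12/7.
For Player 2: with q = P(1), equating A's and B's payoffs gives q + 1 = −6q + 6 ⇒ q = 5/7.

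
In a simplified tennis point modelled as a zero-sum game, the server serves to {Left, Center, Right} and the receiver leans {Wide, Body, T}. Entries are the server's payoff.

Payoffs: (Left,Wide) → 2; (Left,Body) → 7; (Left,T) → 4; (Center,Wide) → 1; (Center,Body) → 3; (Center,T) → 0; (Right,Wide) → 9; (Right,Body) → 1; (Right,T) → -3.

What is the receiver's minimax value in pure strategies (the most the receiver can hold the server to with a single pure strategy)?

Column maxima: Wide → 9, Body → 7, T → 4.
The smallest of these is 4.

4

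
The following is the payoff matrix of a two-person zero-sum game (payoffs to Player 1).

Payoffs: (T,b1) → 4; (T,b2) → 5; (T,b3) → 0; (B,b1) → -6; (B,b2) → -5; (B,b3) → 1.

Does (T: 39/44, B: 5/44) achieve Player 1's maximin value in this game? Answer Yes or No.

Against b1 this mix gives (39/44)·4 + (5/44)·(-6) = 63/22.
Against b2 this mix gives (39/44)·5 + (5/44)·(-5) = 85/22.
Against b3 this mix gives (39/44)·0 + (5/44)·1 = 5/44.
Player 2 will play b3, holding Player 1 to 5/44. Shifting weight toward the row that does better against b3 would raise this floor (the equalizing mix achieves 4/11 against both b3 and b1), so the proposed strategy is not optimal.

No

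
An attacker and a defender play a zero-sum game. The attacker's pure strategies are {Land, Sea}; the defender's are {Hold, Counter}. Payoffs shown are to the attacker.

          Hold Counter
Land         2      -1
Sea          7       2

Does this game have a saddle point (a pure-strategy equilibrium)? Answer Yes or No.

Yes

Row minima: Land → -1, Sea → 2; maximin = 2.
Column maxima: Hold → 7, Counter → 2; minimax = 2.
maximin = minimax = 2, so a saddle point exists.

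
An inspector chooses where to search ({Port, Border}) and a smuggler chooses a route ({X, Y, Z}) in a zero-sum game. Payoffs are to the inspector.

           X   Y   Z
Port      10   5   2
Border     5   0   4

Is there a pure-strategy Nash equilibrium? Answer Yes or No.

Row minima: Port → 2, Border → 0; maximin = 2.
Column maxima: X → 10, Y → 5, Z → 4; minimax = 4.
2 ≠ 4, so no pure-strategy equilibrium exists.

No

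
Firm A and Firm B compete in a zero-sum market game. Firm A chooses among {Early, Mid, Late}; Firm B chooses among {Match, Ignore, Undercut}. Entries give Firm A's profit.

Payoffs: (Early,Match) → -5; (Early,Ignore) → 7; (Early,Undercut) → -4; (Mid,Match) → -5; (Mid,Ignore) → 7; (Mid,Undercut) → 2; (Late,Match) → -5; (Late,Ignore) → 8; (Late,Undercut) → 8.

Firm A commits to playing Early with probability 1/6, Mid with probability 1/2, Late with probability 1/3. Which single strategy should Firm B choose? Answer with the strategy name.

Match

If Firm B plays Match, Firm A's expected payoff is (1/6)·(-5) + (1/2)·(-5) + (1/3)·(-5) = -5.
If Firm B plays Ignore, Firm A's expected payoff is (1/6)·7 + (1/2)·7 + (1/3)·8 = 22/3.
If Firm B plays Undercut, Firm A's expected payoff is (1/6)·(-4) + (1/2)·2 + (1/3)·8 = 3.
Firm B minimizes Firm A's payoff; the smallest is -5, so the best response is Match.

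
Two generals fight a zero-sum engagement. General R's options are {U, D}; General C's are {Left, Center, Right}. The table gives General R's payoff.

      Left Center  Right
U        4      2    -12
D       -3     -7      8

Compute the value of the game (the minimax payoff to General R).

-68/29

Row minima: U → -12, D → -7; maximin = -7.
Column maxima: Left → 4, Center → 2, Right → 8; minimax = 2.
-7 ≠ 2, so there is no saddle point; optimal play is mixed.
Left is strictly dominated by Center (it gives General R strictly more in every row), so General C never plays it.
On the remaining 2×2 (U, D vs Center, Right):
Let General R play U with probability p. Expected payoff against Center: 2p + (-7)(1−p) = 9p − 7; against Right: (-12)p + 8(1−p) = −20p + 8.
Setting these equal: 9p − 7 = −20p + 8 ⇒ 29p = 15 ⇒ p = 15/29, and the value is (9)·(15/29) − 7 = -68/29.
For General C: with q = P(Center), equating U's and D's payoffs gives 14q − 12 = −15q + 8 ⇒ q = 20/29.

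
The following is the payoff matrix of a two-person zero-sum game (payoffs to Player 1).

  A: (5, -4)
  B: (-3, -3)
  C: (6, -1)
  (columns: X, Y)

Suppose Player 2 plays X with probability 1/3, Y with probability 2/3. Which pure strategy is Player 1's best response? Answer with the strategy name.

Expected payoff of A: (1/3)·5 + (2/3)·(-4) = -1.
Expected payoff of B: (1/3)·(-3) + (2/3)·(-3) = -3.
Expected payoff of C: (1/3)·6 + (2/3)·(-1) = 4/3.
The largest is 4/3, so Player 1's best response is C.

C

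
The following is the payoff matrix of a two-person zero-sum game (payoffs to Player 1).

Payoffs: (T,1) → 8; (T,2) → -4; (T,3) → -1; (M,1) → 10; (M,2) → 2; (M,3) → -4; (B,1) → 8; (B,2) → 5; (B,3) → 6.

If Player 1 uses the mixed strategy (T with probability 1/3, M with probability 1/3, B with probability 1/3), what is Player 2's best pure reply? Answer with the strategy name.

If Player 2 plays 1, Player 1's expected payoff is (1/3)·8 + (1/3)·10 + (1/3)·8 = 26/3.
If Player 2 plays 2, Player 1's expected payoff is (1/3)·(-4) + (1/3)·2 + (1/3)·5 = 1.
If Player 2 plays 3, Player 1's expected payoff is (1/3)·(-1) + (1/3)·(-4) + (1/3)·6 = 1/3.
Player 2 minimizes Player 1's payoff; the smallest is 1/3, so the best response is 3.

3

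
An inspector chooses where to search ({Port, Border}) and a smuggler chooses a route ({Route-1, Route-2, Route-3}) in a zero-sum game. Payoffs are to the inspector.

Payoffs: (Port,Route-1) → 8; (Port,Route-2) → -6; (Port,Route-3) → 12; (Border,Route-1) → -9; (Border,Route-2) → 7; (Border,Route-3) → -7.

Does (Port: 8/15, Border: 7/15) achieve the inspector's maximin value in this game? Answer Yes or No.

Against Route-1 this mix gives (8/15)·8 + (7/15)·(-9) = 1/15.
Against Route-2 this mix gives (8/15)·(-6) + (7/15)·7 = 1/15.
Against Route-3 this mix gives (8/15)·12 + (7/15)·(-7) = 47/15.
All of the smuggler's active replies (Route-1, Route-2) yield 1/15, and no column does worse for the inspector. The mix makes the smuggler indifferent and guarantees 1/15, so it is optimal.

Yes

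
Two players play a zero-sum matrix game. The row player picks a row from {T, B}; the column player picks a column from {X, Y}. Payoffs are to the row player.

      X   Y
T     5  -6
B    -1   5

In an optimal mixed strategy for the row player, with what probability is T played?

6/17

Row minima: T → -6, B → -1; maximin = -1.
Column maxima: X → 5, Y → 5; minimax = 5.
-1 ≠ 5, so there is no saddle point; optimal play is mixed.
Let the row player play T with probability p. Expected payoff against X: 5p + (-1)(1−p) = 6p − 1; against Y: (-6)p + 5(1−p) = −11p + 5.
Setting these equal: 6p − 1 = −11p + 5 ⇒ 17p = 6 ⇒ p = 6/17, and the value is (6)·(6/17) − 1 = 19/17.
For the column player: with q = P(X), equating T's and B's payoffs gives 11q − 6 = −6q + 5 ⇒ q = 11/17.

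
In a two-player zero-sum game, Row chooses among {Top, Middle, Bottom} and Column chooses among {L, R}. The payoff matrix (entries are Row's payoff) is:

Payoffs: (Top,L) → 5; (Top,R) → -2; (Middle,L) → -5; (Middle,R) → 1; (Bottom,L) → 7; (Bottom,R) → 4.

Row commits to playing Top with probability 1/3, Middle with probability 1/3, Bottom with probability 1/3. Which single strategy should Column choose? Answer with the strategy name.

R

If Column plays L, Row's expected payoff is (1/3)·5 + (1/3)·(-5) + (1/3)·7 = 7/3.
If Column plays R, Row's expected payoff is (1/3)·(-2) + (1/3)·1 + (1/3)·4 = 1.
Column minimizes Row's payoff; the smallest is 1, so the best response is R.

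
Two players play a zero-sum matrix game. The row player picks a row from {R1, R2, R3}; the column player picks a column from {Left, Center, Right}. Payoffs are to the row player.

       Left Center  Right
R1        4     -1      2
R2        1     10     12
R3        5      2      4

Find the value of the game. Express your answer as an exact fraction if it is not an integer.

Row minima: R1 → -1, R2 → 1, R3 → 2; maximin = 2.
Column maxima: Left → 5, Center → 10, Right → 12; minimax = 5.
2 ≠ 5, so there is no saddle point; optimal play is mixed.
R1 is strictly dominated by R3, so the row player never plays it.
Right is strictly dominated by Center (it gives the row player strictly more in every row), so the column player never plays it.
On the remaining 2×2 (R2, R3 vs Left, Center):
Let the row player play R2 with probability p. Expected payoff against Left: 1p + 5(1−p) = −4p + 5; against Center: 10p + 2(1−p) = 8p + 2.
Setting these equal: −4p + 5 = 8p + 2 ⇒ −12p = -3 ⇒ p = 1/4, and the value is (-4)·(1/4) + 5 = 4.
For the column player: with q = P(Left), equating R2's and R3's payoffs gives −9q + 10 = 3q + 2 ⇒ q = 2/3.

4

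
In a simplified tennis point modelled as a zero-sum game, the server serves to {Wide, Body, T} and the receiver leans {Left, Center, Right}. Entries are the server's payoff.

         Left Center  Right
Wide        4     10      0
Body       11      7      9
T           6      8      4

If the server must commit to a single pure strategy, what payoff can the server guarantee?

7

Row minima: Wide → 0, Body → 7, T → 4.
The best of these is 7.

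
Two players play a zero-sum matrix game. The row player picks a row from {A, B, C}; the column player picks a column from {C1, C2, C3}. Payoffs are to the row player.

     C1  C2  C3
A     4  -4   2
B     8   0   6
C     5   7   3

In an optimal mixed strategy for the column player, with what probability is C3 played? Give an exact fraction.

7/10

Row minima: A → -4, B → 0, C → 3; maximin = 3.
Column maxima: C1 → 8, C2 → 7, C3 → 6; minimax = 6.
3 ≠ 6, so there is no saddle point; optimal play is mixed.
A is strictly dominated by B, so the row player never plays it.
C1 is strictly dominated by C3 (it gives the row player strictly more in every row), so the column player never plays it.
On the remaining 2×2 (B, C vs C2, C3):
Let the row player play B with probability p. Expected payoff against C2: 0p + 7(1−p) = −7p + 7; against C3: 6p + 3(1−p) = 3p + 3.
Setting these equal: −7p + 7 = 3p + 3 ⇒ −10p = -4 ⇒ p = 2/5, and the value is (-7)·(2/5) + 7 = 21/5.
For the column player: with q = P(C2), equating B's and C's payoffs gives −6q + 6 = 4q + 3 ⇒ q = 3/10.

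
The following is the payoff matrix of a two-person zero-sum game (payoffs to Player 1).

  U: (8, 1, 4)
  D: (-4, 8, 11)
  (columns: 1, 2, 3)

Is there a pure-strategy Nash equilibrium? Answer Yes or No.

Row minima: U → 1, D → -4; maximin = 1.
Column maxima: 1 → 8, 2 → 8, 3 → 11; minimax = 8.
1 ≠ 8, so no pure-strategy equilibrium exists.

No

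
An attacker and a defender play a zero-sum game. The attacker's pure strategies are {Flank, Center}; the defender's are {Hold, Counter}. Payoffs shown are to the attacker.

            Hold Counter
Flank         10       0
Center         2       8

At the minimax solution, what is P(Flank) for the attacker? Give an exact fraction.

Row minima: Flank → 0, Center → 2; maximin = 2.
Column maxima: Hold → 10, Counter → 8; minimax = 8.
2 ≠ 8, so there is no saddle point; optimal play is mixed.
Let the attacker play Flank with probability p. Expected payoff against Hold: 10p + 2(1−p) = 8p + 2; against Counter: 0p + 8(1−p) = −8p + 8.
Setting these equal: 8p + 2 = −8p + 8 ⇒ 16p = 6 ⇒ p = 3/8, and the value is (8)·(3/8) + 2 = 5.
For the defender: with q = P(Hold), equating Flank's and Center's payoffs gives 10q = −6q + 8 ⇒ q = 1/2.

3/8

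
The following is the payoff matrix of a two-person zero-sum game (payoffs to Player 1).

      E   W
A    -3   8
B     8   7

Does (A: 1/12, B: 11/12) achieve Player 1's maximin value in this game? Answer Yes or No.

Yes

Against E this mix gives (1/12)·(-3) + (11/12)·8 = 85/12.
Against W this mix gives (1/12)·8 + (11/12)·7 = 85/12.
All of Player 2's active replies (E, W) yield 85/12, and no column does worse for Player 1. The mix makes Player 2 indifferent and guarantees 85/12, so it is optimal.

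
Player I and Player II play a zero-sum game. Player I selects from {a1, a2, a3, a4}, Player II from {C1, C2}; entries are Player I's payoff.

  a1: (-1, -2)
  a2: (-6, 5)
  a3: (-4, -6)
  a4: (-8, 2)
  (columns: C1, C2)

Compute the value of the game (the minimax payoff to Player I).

Row minima: a1 → -2, a2 → -6, a3 → -6, a4 → -8; maximin = -2.
Column maxima: C1 → -1, C2 → 5; minimax = -1.
-2 ≠ -1, so there is no saddle point; optimal play is mixed.
a3 is strictly dominated by a1, so Player I never plays it.
a4 is strictly dominated by a2, so Player I never plays it.
On the remaining 2×2 (a1, a2 vs C1, C2):
Let Player I play a1 with probability p. Expected payoff against C1: (-1)p + (-6)(1−p) = 5p − 6; against C2: (-2)p + 5(1−p) = −7p + 5.
Setting these equal: 5p − 6 = −7p + 5 ⇒ 12p = 11 ⇒ p = 11/12, and the value is (5)·(11/12) − 6 = -17/12.
For Player II: with q = P(C1), equating a1's and a2's payoffs gives q − 2 = −11q + 5 ⇒ q = 7/12.

-17/12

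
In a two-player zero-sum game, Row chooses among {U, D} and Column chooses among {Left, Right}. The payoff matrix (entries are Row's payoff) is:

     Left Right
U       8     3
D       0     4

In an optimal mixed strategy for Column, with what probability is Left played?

1/9

Row minima: U → 3, D → 0; maximin = 3.
Column maxima: Left → 8, Right → 4; minimax = 4.
3 ≠ 4, so there is no saddle point; optimal play is mixed.
Let Row play U with probability p. Expected payoff against Left: 8p + 0(1−p) = 8p; against Right: 3p + 4(1−p) = −p + 4.
Setting these equal: 8p = −p + 4 ⇒ 9p = 4 ⇒ p = 4/9, and the value is (8)·(4/9) = 32/9.
For Column: with q = P(Left), equating U's and D's payoffs gives 5q + 3 = −4q + 4 ⇒ q = 1/9.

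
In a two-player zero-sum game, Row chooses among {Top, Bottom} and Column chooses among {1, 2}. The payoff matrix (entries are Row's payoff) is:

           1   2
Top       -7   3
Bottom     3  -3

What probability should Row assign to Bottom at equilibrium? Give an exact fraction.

5/8

Row minima: Top → -7, Bottom → -3; maximin = -3.
Column maxima: 1 → 3, 2 → 3; minimax = 3.
-3 ≠ 3, so there is no saddle point; optimal play is mixed.
Let Row play Top with probability p. Expected payoff against 1: (-7)p + 3(1−p) = −10p + 3; against 2: 3p + (-3)(1−p) = 6p − 3.
Setting these equal: −10p + 3 = 6p − 3 ⇒ −16p = -6 ⇒ p = 3/8, and the value is (-10)·(3/8) + 3 = -3/4.
For Column: with q = P(1), equating Top's and Bottom's payoffs gives −10q + 3 = 6q − 3 ⇒ q = 3/8.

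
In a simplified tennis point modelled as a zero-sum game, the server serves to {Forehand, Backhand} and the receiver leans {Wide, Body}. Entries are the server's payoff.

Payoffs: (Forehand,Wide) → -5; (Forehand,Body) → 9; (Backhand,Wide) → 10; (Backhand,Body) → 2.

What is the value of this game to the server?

50/11

Row minima: Forehand → -5, Backhand → 2; maximin = 2.
Column maxima: Wide → 10, Body → 9; minimax = 9.
2 ≠ 9, so there is no saddle point; optimal play is mixed.
Let the server play Forehand with probability p. Expected payoff against Wide: (-5)p + 10(1−p) = −15p + 10; against Body: 9p + 2(1−p) = 7p + 2.
Setting these equal: −15p + 10 = 7p + 2 ⇒ −22p = -8 ⇒ p = 4/11, and the value is (-15)·(4/11) + 10 = 50/11.
For the receiver: with q = P(Wide), equating Forehand's and Backhand's payoffs gives −14q + 9 = 8q + 2 ⇒ q = 7/22.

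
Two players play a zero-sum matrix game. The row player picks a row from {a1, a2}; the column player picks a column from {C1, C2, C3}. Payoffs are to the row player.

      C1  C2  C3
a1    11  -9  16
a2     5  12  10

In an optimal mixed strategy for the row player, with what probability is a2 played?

20/27

Row minima: a1 → -9, a2 → 5; maximin = 5.
Column maxima: C1 → 11, C2 → 12, C3 → 16; minimax = 11.
5 ≠ 11, so there is no saddle point; optimal play is mixed.
C3 is strictly dominated by C1 (it gives the row player strictly more in every row), so the column player never plays it.
On the remaining 2×2 (a1, a2 vs C1, C2):
Let the row player play a1 with probability p. Expected payoff against C1: 11p + 5(1−p) = 6p + 5; against C2: (-9)p + 12(1−p) = −21p + 12.
Setting these equal: 6p + 5 = −21p + 12 ⇒ 27p = 7 ⇒ p = 7/27, and the value is (6)·(7/27) + 5 = 59/9.
For the column player: with q = P(C1), equating a1's and a2's payoffs gives 20q − 9 = −7q + 12 ⇒ q = 7/9.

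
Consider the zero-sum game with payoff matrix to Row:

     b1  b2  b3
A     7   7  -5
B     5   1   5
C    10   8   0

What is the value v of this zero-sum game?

Row minima: A → -5, B → 1, C → 0; maximin = 1.
Column maxima: b1 → 10, b2 → 8, b3 → 5; minimax = 5.
1 ≠ 5, so there is no saddle point; optimal play is mixed.
A is strictly dominated by C, so Row never plays it.
With A eliminated, b1 is strictly dominated by b2 (it gives Row strictly more in every remaining row), so Column never plays it.
On the remaining 2×2 (B, C vs b2, b3):
Let Row play B with probability p. Expected payoff against b2: 1p + 8(1−p) = −7p + 8; against b3: 5p + 0(1−p) = 5p.
Setting these equal: −7p + 8 = 5p ⇒ −12p = -8 ⇒ p = 2/3, and the value is (-7)·(2/3) + 8 = 10/3.
For Column: with q = P(b2), equating B's and C's payoffs gives −4q + 5 = 8q ⇒ q = 5/12.

10/3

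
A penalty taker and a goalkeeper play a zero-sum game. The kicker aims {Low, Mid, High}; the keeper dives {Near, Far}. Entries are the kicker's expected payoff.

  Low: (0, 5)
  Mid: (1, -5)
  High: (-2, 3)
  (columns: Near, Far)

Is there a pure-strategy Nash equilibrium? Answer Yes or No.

No

Row minima: Low → 0, Mid → -5, High → -2; maximin = 0.
Column maxima: Near → 1, Far → 5; minimax = 1.
0 ≠ 1, so no pure-strategy equilibrium exists.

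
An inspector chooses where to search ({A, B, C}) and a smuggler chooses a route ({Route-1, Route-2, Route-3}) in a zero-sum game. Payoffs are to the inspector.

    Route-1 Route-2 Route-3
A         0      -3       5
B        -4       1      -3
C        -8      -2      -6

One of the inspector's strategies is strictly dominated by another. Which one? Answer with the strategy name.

C

B gives a strictly higher payoff than C against every column: -4 > -8, 1 > -2, -3 > -6.
So C is strictly dominated and the inspector never plays it.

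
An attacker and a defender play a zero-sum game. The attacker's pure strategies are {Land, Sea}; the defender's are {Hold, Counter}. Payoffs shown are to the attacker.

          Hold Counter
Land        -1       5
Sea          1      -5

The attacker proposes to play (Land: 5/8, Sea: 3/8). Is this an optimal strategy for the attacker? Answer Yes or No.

Against Hold this mix gives (5/8)·(-1) + (3/8)·1 = -1/4.
Against Counter this mix gives (5/8)·5 + (3/8)·(-5) = 5/4.
The defender will play Hold, holding the attacker to -1/4. Shifting weight toward the row that does better against Hold would raise this floor (the equalizing mix achieves 0 against both Hold and Counter), so the proposed strategy is not optimal.

No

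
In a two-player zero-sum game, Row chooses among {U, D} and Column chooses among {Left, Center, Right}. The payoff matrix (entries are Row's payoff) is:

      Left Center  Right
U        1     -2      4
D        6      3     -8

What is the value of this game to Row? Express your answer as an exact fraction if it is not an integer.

-4/17

Row minima: U → -2, D → -8; maximin = -2.
Column maxima: Left → 6, Center → 3, Right → 4; minimax = 3.
-2 ≠ 3, so there is no saddle point; optimal play is mixed.
Left is strictly dominated by Center (it gives Row strictly more in every row), so Column never plays it.
On the remaining 2×2 (U, D vs Center, Right):
Let Row play U with probability p. Expected payoff against Center: (-2)p + 3(1−p) = −5p + 3; against Right: 4p + (-8)(1−p) = 12p − 8.
Setting these equal: −5p + 3 = 12p − 8 ⇒ −17p = -11 ⇒ p = 11/17, and the value is (-5)·(11/17) + 3 = -4/17.
For Column: with q = P(Center), equating U's and D's payoffs gives −6q + 4 = 11q − 8 ⇒ q = 12/17.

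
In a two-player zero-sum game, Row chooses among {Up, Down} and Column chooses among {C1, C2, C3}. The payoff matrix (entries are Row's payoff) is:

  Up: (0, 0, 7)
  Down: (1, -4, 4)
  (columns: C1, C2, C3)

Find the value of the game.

Row minima: Up → 0, Down → -4; maximin = 0.
Column maxima: C1 → 1, C2 → 0, C3 → 7; minimax = 0.
Since maximin = minimax = 0, there is a saddle point and the value is 0.

0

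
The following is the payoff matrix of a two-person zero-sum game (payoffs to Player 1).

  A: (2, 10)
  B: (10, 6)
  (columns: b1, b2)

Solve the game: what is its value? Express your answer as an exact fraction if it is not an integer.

Row minima: A → 2, B → 6; maximin = 6.
Column maxima: b1 → 10, b2 → 10; minimax = 10.
6 ≠ 10, so there is no saddle point; optimal play is mixed.
Let Player 1 play A with probability p. Expected payoff against b1: 2p + 10(1−p) = −8p + 10; against b2: 10p + 6(1−p) = 4p + 6.
Setting these equal: −8p + 10 = 4p + 6 ⇒ −12p = -4 ⇒ p = 1/3, and the value is (-8)·(1/3) + 10 = 22/3.
For Player 2: with q = P(b1), equating A's and B's payoffs gives −8q + 10 = 4q + 6 ⇒ q = 1/3.

22/3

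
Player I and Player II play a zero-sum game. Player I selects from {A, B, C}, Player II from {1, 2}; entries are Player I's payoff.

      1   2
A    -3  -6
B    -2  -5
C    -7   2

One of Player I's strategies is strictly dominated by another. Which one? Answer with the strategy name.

A

B gives a strictly higher payoff than A against every column: -2 > -3, -5 > -6.
So A is strictly dominated and Player I never plays it.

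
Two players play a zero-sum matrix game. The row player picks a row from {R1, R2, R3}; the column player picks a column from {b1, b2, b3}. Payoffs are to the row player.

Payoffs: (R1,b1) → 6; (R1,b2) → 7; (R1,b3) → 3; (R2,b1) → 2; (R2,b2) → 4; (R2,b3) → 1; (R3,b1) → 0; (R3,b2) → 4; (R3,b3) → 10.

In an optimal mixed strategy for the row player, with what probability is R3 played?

3/13

Row minima: R1 → 3, R2 → 1, R3 → 0; maximin = 3.
Column maxima: b1 → 6, b2 → 7, b3 → 10; minimax = 6.
3 ≠ 6, so there is no saddle point; optimal play is mixed.
R2 is strictly dominated by R1, so the row player never plays it.
b2 is strictly dominated by b1 (it gives the row player strictly more in every row), so the column player never plays it.
On the remaining 2×2 (R1, R3 vs b1, b3):
Let the row player play R1 with probability p. Expected payoff against b1: 6p + 0(1−p) = 6p; against b3: 3p + 10(1−p) = −7p + 10.
Setting these equal: 6p = −7p + 10 ⇒ 13p = 10 ⇒ p = 10/13, and the value is (6)·(10/13) = 60/13.
For the column player: with q = P(b1), equating R1's and R3's payoffs gives 3q + 3 = −10q + 10 ⇒ q = 7/13.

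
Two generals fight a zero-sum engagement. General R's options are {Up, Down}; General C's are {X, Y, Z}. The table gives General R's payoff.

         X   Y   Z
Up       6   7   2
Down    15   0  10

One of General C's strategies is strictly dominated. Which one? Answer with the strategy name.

X

Z holds General R's payoff strictly below X in every row: 2 < 6, 10 < 15.
So X is strictly dominated for General C.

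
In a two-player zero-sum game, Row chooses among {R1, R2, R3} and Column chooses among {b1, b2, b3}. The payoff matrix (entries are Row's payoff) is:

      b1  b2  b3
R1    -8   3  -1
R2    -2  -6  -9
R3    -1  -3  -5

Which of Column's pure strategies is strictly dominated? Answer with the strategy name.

b3 holds Row's payoff strictly below b2 in every row: -1 < 3, -9 < -6, -5 < -3.
So b2 is strictly dominated for Column.

b2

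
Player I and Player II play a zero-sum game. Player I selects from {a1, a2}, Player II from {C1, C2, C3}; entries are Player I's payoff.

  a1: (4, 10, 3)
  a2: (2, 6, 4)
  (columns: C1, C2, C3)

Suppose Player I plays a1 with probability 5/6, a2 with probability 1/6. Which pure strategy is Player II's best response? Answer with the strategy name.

If Player II plays C1, Player I's expected payoff is (5/6)·4 + (1/6)·2 = 11/3.
If Player II plays C2, Player I's expected payoff is (5/6)·10 + (1/6)·6 = 28/3.
If Player II plays C3, Player I's expected payoff is (5/6)·3 + (1/6)·4 = 19/6.
Player II minimizes Player I's payoff; the smallest is 19/6, so the best response is C3.

C3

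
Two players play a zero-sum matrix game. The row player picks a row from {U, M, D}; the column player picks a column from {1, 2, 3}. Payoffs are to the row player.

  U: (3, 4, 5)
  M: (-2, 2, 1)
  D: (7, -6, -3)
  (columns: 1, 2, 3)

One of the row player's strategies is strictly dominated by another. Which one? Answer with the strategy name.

U gives a strictly higher payoff than M against every column: 3 > -2, 4 > 2, 5 > 1.
So M is strictly dominated and the row player never plays it.

M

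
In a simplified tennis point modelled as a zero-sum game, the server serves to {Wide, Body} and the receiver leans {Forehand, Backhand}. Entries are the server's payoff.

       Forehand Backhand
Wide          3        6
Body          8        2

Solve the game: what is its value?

Row minima: Wide → 3, Body → 2; maximin = 3.
Column maxima: Forehand → 8, Backhand → 6; minimax = 6.
3 ≠ 6, so there is no saddle point; optimal play is mixed.
Let the server play Wide with probability p. Expected payoff against Forehand: 3p + 8(1−p) = −5p + 8; against Backhand: 6p + 2(1−p) = 4p + 2.
Setting these equal: −5p + 8 = 4p + 2 ⇒ −9p = -6 ⇒ p = 2/3, and the value is (-5)·(2/3) + 8 = 14/3.
For the receiver: with q = P(Forehand), equating Wide's and Body's payoffs gives −3q + 6 = 6q + 2 ⇒ q = 4/9.

14/3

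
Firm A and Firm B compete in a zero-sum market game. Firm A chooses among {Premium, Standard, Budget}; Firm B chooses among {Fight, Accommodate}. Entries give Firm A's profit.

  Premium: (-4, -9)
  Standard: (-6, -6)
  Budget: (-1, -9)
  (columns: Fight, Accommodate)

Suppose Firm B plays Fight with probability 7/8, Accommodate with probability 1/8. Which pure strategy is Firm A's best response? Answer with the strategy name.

Expected payoff of Premium: (7/8)·(-4) + (1/8)·(-9) = -37/8.
Expected payoff of Standard: (7/8)·(-6) + (1/8)·(-6) = -6.
Expected payoff of Budget: (7/8)·(-1) + (1/8)·(-9) = -2.
The largest is -2, so Firm A's best response is Budget.

Budget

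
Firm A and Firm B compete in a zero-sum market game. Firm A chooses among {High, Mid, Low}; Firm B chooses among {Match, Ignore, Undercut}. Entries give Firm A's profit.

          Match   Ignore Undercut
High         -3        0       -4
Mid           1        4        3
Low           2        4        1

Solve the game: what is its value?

5/3

Row minima: High → -4, Mid → 1, Low → 1; maximin = 1.
Column maxima: Match → 2, Ignore → 4, Undercut → 3; minimax = 2.
1 ≠ 2, so there is no saddle point; optimal play is mixed.
High is strictly dominated by Mid, so Firm A never plays it.
Ignore is strictly dominated by Match (it gives Firm A strictly more in every row), so Firm B never plays it.
On the remaining 2×2 (Mid, Low vs Match, Undercut):
Let Firm A play Mid with probability p. Expected payoff against Match: 1p + 2(1−p) = −p + 2; against Undercut: 3p + 1(1−p) = 2p + 1.
Setting these equal: −p + 2 = 2p + 1 ⇒ −3p = -1 ⇒ p = 1/3, and the value is (-1)·(1/3) + 2 = 5/3.
For Firm B: with q = P(Match), equating Mid's and Low's payoffs gives −2q + 3 = q + 1 ⇒ q = 2/3.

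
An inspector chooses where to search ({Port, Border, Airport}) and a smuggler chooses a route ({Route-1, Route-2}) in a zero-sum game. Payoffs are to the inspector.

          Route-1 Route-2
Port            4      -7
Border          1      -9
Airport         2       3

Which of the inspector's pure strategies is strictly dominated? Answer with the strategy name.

Border

Port gives a strictly higher payoff than Border against every column: 4 > 1, -7 > -9.
So Border is strictly dominated and the inspector never plays it.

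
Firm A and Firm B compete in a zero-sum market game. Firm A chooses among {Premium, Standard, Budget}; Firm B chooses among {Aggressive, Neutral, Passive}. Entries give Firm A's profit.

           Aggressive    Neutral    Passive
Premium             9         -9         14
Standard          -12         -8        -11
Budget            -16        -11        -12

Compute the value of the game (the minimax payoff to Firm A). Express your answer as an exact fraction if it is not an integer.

Row minima: Premium → -9, Standard → -12, Budget → -16; maximin = -9.
Column maxima: Aggressive → 9, Neutral → -8, Passive → 14; minimax = -8.
-9 ≠ -8, so there is no saddle point; optimal play is mixed.
Budget is strictly dominated by Premium, so Firm A never plays it.
Passive is strictly dominated by Aggressive (it gives Firm A strictly more in every row), so Firm B never plays it.
On the remaining 2×2 (Premium, Standard vs Aggressive, Neutral):
Let Firm A play Premium with probability p. Expected payoff against Aggressive: 9p + (-12)(1−p) = 21p − 12; against Neutral: (-9)p + (-8)(1−p) = −p − 8.
Setting these equal: 21p − 12 = −p − 8 ⇒ 22p = 4 ⇒ p = 2/11, and the value is (21)·(2/11) − 12 = -90/11.
For Firm B: with q = P(Aggressive), equating Premium's and Standard's payoffs gives 18q − 9 = −4q − 8 ⇒ q = 1/22.

-90/11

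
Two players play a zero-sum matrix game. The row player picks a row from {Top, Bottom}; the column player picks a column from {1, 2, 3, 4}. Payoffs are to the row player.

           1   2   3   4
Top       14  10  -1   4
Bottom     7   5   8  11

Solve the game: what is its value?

85/14

Row minima: Top → -1, Bottom → 5; maximin = 5.
Column maxima: 1 → 14, 2 → 10, 3 → 8, 4 → 11; minimax = 8.
5 ≠ 8, so there is no saddle point; optimal play is mixed.
1 is strictly dominated by 2 (it gives the row player strictly more in every row), so the column player never plays it.
4 is strictly dominated by 3 (it gives the row player strictly more in every row), so the column player never plays it.
On the remaining 2×2 (Top, Bottom vs 2, 3):
Let the row player play Top with probability p. Expected payoff against 2: 10p + 5(1−p) = 5p + 5; against 3: (-1)p + 8(1−p) = −9p + 8.
Setting these equal: 5p + 5 = −9p + 8 ⇒ 14p = 3 ⇒ p = 3/14, and the value is (5)·(3/14) + 5 = 85/14.
For the column player: with q = P(2), equating Top's and Bottom's payoffs gives 11q − 1 = −3q + 8 ⇒ q = 9/14.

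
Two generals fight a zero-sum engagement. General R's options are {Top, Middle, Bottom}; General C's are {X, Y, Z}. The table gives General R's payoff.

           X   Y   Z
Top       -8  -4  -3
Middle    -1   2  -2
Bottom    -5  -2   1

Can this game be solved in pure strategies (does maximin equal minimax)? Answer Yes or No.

Row minima: Top → -8, Middle → -2, Bottom → -5; maximin = -2.
Column maxima: X → -1, Y → 2, Z → 1; minimax = -1.
-2 ≠ -1, so no pure-strategy equilibrium exists.

No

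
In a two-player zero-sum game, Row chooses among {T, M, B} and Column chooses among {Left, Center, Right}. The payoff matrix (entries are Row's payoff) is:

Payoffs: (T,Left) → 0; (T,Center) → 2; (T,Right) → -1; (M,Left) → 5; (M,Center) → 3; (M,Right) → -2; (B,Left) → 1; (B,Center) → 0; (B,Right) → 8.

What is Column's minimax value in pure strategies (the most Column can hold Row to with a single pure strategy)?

3

Column maxima: Left → 5, Center → 3, Right → 8.
The smallest of these is 3.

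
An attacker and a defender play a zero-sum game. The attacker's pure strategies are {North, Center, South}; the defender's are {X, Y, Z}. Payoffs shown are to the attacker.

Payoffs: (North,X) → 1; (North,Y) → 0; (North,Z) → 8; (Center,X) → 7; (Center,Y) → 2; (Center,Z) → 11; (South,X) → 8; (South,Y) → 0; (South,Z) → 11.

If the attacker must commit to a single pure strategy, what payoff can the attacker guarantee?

2

Row minima: North → 0, Center → 2, South → 0.
The best of these is 2.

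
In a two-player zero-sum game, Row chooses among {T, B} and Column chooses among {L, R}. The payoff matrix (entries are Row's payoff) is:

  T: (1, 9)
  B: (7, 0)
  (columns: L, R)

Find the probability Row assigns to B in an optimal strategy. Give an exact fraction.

Row minima: T → 1, B → 0; maximin = 1.
Column maxima: L → 7, R → 9; minimax = 7.
1 ≠ 7, so there is no saddle point; optimal play is mixed.
Let Row play T with probability p. Expected payoff against L: 1p + 7(1−p) = −6p + 7; against R: 9p + 0(1−p) = 9p.
Setting these equal: −6p + 7 = 9p ⇒ −15p = -7 ⇒ p = 7/15, and the value is (-6)·(7/15) + 7 = 21/5.
For Column: with q = P(L), equating T's and B's payoffs gives −8q + 9 = 7q ⇒ q = 3/5.

8/15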